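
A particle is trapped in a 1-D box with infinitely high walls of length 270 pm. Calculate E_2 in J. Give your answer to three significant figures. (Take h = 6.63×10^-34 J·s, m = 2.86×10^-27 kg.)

E_2 = 1.05×10^-21 J

For an infinite well E_n = n²h²/(8mL²), so E_1 = h²/(8mL²) = (6.63×10^-34)²/(8·2.86×10^-27·(2.70×10^-10 m)²) = 2.635×10^-22 J.
Then E_2 = 2²·E_1 = 4·2.635×10^-22 J = 1.05×10^-21 J.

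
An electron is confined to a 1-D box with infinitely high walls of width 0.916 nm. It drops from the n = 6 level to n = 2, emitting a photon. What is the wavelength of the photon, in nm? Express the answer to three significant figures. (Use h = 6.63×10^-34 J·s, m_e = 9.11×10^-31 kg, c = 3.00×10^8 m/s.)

E_1 = h²/(8m_eL²) = 7.188×10^-20 J, so ΔE = (6² − 2²)E_1 = 2.300×10^-18 J.
λ = hc/ΔE = (6.63×10^-34·3.00×10^8)/2.300×10^-18 = 8.65×10^-8 m = 86.5 nm.

λ = 86.5 nm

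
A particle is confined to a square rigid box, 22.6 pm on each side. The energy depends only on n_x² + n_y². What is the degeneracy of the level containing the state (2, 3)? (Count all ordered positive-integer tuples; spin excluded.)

The level has n_x² + n_y² = 13. The ordered positive-integer solutions are (2, 3), (3, 2).
That gives 2 states.

degeneracy = 2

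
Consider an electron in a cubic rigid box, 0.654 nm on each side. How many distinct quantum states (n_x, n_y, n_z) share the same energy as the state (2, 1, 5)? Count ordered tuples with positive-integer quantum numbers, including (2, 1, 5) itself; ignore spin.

The level has n_x² + n_y² + n_z² = 30. The ordered positive-integer solutions are (1, 2, 5), (1, 5, 2), (2, 1, 5), (2, 5, 1), (5, 1, 2), (5, 2, 1).
That gives 6 states.

degeneracy = 6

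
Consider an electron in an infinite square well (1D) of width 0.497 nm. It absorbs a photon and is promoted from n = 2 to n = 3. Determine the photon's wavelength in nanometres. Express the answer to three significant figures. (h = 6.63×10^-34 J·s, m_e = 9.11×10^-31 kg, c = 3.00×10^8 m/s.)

λ = 163 nm

E_1 = h²/(8m_eL²) = 2.442×10^-19 J, so ΔE = (3² − 2²)E_1 = 1.221×10^-18 J.
λ = hc/ΔE = (6.63×10^-34·3.00×10^8)/1.221×10^-18 = 1.63×10^-7 m = 163 nm.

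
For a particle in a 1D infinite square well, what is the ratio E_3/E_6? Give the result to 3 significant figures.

0.250

E_n ∝ n², so E_3/E_6 = 3²/6² = 9/36 = 0.250.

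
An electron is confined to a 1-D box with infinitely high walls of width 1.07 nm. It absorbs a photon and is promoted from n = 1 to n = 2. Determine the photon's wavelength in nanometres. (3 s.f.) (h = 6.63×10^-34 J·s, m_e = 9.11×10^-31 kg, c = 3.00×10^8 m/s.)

λ = 1.26×10^3 nm

E_1 = h²/(8m_eL²) = 5.268×10^-20 J, so ΔE = (2² − 1²)E_1 = 1.580×10^-19 J.
λ = hc/ΔE = (6.63×10^-34·3.00×10^8)/1.580×10^-19 = 1.26×10^-6 m = 1.26×10^3 nm.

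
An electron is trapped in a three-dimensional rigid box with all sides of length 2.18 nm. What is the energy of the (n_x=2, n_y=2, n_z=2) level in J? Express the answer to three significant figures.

E = 1.52×10^-19 J

For a 3D rectangular well E = (h²/8m_e)·Σ n_i²/L_i² = (6.626×10^-34)²/(8·9.109×10^-31) · [2²/(2.18 nm)² + 2²/(2.18 nm)² + 2²/(2.18 nm)²].
Evaluating gives E = 1.52×10^-19 J.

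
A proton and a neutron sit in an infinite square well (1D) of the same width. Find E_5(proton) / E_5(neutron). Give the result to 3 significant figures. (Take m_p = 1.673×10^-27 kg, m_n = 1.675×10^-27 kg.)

E_n ∝ 1/m at fixed n and L, so the ratio is m_n/m_p = 1.675×10^-27/1.673×10^-27 = 1.00.

1.00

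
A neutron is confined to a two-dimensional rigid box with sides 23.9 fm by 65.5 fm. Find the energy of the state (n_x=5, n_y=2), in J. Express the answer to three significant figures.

For a 2D rectangular well E = (h²/8m_n)·Σ n_i²/L_i² = (6.626×10^-34)²/(8·1.675×10^-27) · [5²/(23.9 fm)² + 2²/(65.5 fm)²].
Evaluating gives E = 1.46×10^-12 J.

E = 1.46×10^-12 J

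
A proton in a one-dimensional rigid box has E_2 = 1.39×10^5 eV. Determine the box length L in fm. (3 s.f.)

L = 76.8 fm

From E_n = n²h²/(8m_pL²), L = n·h/√(8m_pE_n).
E_2 = 1.39×10^5 eV = 2.227×10^-14 J, so L = 2·6.626×10^-34/√(8·1.673×10^-27·2.227×10^-14) = 7.68×10^-14 m = 76.8 fm.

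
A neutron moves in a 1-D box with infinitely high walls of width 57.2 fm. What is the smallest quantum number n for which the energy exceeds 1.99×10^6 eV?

E_1 = h²/(8m_nL²) = 1.001×10^-14 J = 6.248×10^4 eV.
Need n² > 1.99×10^6/6.248×10^4 = 31.85, i.e. n > 5.644.
The smallest integer satisfying this is n = 6.

n = 6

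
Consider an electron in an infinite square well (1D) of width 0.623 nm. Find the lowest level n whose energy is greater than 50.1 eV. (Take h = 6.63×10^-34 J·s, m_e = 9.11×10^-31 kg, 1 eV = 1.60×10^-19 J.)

n = 8

E_1 = h²/(8m_eL²) = 1.554×10^-19 J = 0.9713 eV.
Need n² > 50.1/0.9713 = 51.58, i.e. n > 7.182.
The smallest integer satisfying this is n = 8.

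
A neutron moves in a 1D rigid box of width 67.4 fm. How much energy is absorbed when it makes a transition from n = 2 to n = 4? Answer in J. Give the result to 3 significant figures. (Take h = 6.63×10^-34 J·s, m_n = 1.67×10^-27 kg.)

|ΔE| = 8.69×10^-14 J

E_1 = h²/(8m_nL²) = 7.243×10^-15 J.
|ΔE| = |2² − 4²|·E_1 = 12·7.243×10^-15 J = 8.69×10^-14 J.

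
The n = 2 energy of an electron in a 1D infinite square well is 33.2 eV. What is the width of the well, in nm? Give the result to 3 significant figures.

L = 0.213 nm

From E_n = n²h²/(8m_eL²), L = n·h/√(8m_eE_n).
E_2 = 33.2 eV = 5.319×10^-18 J, so L = 2·6.626×10^-34/√(8·9.109×10^-31·5.319×10^-18) = 2.13×10^-10 m = 0.213 nm.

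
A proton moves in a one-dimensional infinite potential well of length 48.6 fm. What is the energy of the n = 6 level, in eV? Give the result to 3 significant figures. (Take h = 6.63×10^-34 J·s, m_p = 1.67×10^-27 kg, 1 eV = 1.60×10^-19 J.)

E_6 = 3.13×10^6 eV

For an infinite well E_n = n²h²/(8m_pL²), so E_1 = h²/(8m_pL²) = (6.63×10^-34)²/(8·1.67×10^-27·(4.86×10^-14 m)²) = 1.393×10^-14 J.
Then E_6 = 6²·E_1 = 36·1.393×10^-14 J = 5.015×10^-13 J.
Converting, E_6 = 5.015×10^-13 J / (1.60×10^-19 J/eV) = 3.13×10^6 eV.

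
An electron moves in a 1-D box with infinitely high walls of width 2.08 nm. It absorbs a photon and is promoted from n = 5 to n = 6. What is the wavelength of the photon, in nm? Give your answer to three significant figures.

E_1 = h²/(8m_eL²) = 1.393×10^-20 J, so ΔE = (6² − 5²)E_1 = 1.532×10^-19 J.
λ = hc/ΔE = (6.626×10^-34·2.998×10^8)/1.532×10^-19 = 1.30×10^-6 m = 1.30×10^3 nm.

λ = 1.30×10^3 nm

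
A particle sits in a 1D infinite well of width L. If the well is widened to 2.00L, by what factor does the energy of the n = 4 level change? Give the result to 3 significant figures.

E_n ∝ 1/L², so the energy scales by 1/2.00² = 0.250.

0.250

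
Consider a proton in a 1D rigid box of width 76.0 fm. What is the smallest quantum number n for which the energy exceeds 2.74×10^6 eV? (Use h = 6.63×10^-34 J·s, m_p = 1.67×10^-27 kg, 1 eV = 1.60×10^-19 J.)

E_1 = h²/(8m_pL²) = 5.696×10^-15 J = 3.560×10^4 eV.
Need n² > 2.74×10^6/3.560×10^4 = 76.97, i.e. n > 8.773.
The smallest integer satisfying this is n = 9.

n = 9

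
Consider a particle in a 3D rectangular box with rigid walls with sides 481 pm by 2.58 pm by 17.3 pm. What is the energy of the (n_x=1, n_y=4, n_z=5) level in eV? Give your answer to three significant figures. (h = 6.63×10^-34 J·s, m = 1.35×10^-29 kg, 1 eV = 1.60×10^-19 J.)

E = 6.33×10^4 eV

For a 3D rectangular well E = (h²/8m)·Σ n_i²/L_i² = (6.63×10^-34)²/(8·1.35×10^-29) · [1²/(481 pm)² + 4²/(2.58 pm)² + 5²/(17.3 pm)²].
Evaluating gives E = 1.012×10^-14 J = 6.33×10^4 eV.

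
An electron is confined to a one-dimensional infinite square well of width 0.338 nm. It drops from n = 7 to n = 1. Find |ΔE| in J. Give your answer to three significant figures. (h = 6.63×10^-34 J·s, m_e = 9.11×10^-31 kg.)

|ΔE| = 2.53×10^-17 J

E_1 = h²/(8m_eL²) = 5.279×10^-19 J.
|ΔE| = |7² − 1²|·E_1 = 48·5.279×10^-19 J = 2.53×10^-17 J.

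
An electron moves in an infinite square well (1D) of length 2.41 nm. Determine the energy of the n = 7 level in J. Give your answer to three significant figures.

E_7 = 5.08×10^-19 J

For an infinite well E_n = n²h²/(8m_eL²), so E_1 = h²/(8m_eL²) = (6.626×10^-34)²/(8·9.109×10^-31·(2.41×10^-9 m)²) = 1.037×10^-20 J.
Then E_7 = 7²·E_1 = 49·1.037×10^-20 J = 5.08×10^-19 J.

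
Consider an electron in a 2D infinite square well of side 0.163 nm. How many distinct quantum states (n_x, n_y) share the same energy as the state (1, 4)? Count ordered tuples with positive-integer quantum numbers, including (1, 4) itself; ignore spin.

The level has n_x² + n_y² = 17. The ordered positive-integer solutions are (1, 4), (4, 1).
That gives 2 states.

degeneracy = 2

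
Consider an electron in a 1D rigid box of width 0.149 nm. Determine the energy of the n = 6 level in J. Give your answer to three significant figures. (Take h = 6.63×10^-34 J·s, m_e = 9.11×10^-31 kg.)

E_6 = 9.78×10^-17 J

For an infinite well E_n = n²h²/(8m_eL²), so E_1 = h²/(8m_eL²) = (6.63×10^-34)²/(8·9.11×10^-31·(1.49×10^-10 m)²) = 2.717×10^-18 J.
Then E_6 = 6²·E_1 = 36·2.717×10^-18 J = 9.78×10^-17 J.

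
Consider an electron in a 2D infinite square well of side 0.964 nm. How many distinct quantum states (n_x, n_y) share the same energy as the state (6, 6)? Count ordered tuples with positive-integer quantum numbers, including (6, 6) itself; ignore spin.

degeneracy = 1

The level has n_x² + n_y² = 72. The ordered positive-integer solutions are (6, 6).
That gives 1 state.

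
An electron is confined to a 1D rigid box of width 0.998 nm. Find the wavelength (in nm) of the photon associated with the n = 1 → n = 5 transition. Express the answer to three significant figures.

λ = 137 nm

E_1 = h²/(8m_eL²) = 6.049×10^-20 J, so ΔE = (5² − 1²)E_1 = 1.452×10^-18 J.
λ = hc/ΔE = (6.626×10^-34·2.998×10^8)/1.452×10^-18 = 1.37×10^-7 m = 137 nm.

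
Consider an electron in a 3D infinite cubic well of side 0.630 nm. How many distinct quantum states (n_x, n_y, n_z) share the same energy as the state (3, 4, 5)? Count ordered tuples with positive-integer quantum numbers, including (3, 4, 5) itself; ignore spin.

degeneracy = 6

The level has n_x² + n_y² + n_z² = 50. The ordered positive-integer solutions are (3, 4, 5), (3, 5, 4), (4, 3, 5), (4, 5, 3), (5, 3, 4), (5, 4, 3).
That gives 6 states.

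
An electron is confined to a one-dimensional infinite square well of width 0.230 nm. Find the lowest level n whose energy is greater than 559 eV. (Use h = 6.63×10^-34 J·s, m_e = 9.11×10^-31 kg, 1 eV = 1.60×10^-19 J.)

n = 9

E_1 = h²/(8m_eL²) = 1.140×10^-18 J = 7.125 eV.
Need n² > 559/7.125 = 78.46, i.e. n > 8.858.
The smallest integer satisfying this is n = 9.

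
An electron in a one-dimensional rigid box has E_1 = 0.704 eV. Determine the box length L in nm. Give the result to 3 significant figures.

L = 0.731 nm

From E_n = n²h²/(8m_eL²), L = n·h/√(8m_eE_n).
E_1 = 0.704 eV = 1.128×10^-19 J, so L = 1·6.626×10^-34/√(8·9.109×10^-31·1.128×10^-19) = 7.31×10^-10 m = 0.731 nm.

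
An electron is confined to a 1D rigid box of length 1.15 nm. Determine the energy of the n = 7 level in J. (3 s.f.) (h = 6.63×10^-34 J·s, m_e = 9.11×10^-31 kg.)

For an infinite well E_n = n²h²/(8m_eL²), so E_1 = h²/(8m_eL²) = (6.63×10^-34)²/(8·9.11×10^-31·(1.15×10^-9 m)²) = 4.561×10^-20 J.
Then E_7 = 7²·E_1 = 49·4.561×10^-20 J = 2.23×10^-18 J.

E_7 = 2.23×10^-18 J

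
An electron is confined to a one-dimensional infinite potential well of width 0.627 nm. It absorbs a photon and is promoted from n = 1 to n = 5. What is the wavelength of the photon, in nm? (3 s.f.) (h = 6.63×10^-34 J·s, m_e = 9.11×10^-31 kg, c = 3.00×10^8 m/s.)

λ = 54.0 nm

E_1 = h²/(8m_eL²) = 1.534×10^-19 J, so ΔE = (5² − 1²)E_1 = 3.682×10^-18 J.
λ = hc/ΔE = (6.63×10^-34·3.00×10^8)/3.682×10^-18 = 5.40×10^-8 m = 54.0 nm.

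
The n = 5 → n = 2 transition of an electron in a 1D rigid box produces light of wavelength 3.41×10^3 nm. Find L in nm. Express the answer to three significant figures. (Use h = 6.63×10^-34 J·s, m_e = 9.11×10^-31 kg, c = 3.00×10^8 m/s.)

The photon carries ΔE = hc/λ = 6.63×10^-34·3.00×10^8/3.41×10^-6 m = 5.833×10^-20 J.
Since ΔE = (5² − 2²)E_1, E_1 = 2.778×10^-21 J, and L = h/√(8m_eE_1) = 4.66×10^-9 m = 4.66 nm.

L = 4.66 nm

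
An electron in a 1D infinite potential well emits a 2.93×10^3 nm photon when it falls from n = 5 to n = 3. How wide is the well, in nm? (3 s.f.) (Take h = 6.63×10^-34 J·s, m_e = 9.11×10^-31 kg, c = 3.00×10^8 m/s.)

The photon carries ΔE = hc/λ = 6.63×10^-34·3.00×10^8/2.93×10^-6 m = 6.788×10^-20 J.
Since ΔE = (5² − 3²)E_1, E_1 = 4.243×10^-21 J, and L = h/√(8m_eE_1) = 3.77×10^-9 m = 3.77 nm.

L = 3.77 nm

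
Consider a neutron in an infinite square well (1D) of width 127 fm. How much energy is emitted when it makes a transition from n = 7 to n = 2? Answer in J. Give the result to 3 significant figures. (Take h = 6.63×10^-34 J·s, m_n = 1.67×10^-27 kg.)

E_1 = h²/(8m_nL²) = 2.040×10^-15 J.
|ΔE| = |7² − 2²|·E_1 = 45·2.040×10^-15 J = 9.18×10^-14 J.

|ΔE| = 9.18×10^-14 J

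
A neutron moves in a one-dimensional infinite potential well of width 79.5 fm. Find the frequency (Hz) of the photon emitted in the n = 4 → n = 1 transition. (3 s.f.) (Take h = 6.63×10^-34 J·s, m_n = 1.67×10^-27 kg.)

E_1 = h²/(8m_nL²) = 5.206×10^-15 J and ΔE = (4² − 1²)E_1 = 7.809×10^-14 J.
f = ΔE/h = 7.809×10^-14/6.63×10^-34 = 1.18×10^20 Hz.

f = 1.18×10^20 Hz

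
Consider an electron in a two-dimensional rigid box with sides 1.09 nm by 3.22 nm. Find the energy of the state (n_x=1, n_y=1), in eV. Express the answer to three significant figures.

E = 0.353 eV

For a 2D rectangular well E = (h²/8m_e)·Σ n_i²/L_i² = (6.626×10^-34)²/(8·9.109×10^-31) · [1²/(1.09 nm)² + 1²/(3.22 nm)²].
Evaluating gives E = 5.652×10^-20 J = 0.353 eV.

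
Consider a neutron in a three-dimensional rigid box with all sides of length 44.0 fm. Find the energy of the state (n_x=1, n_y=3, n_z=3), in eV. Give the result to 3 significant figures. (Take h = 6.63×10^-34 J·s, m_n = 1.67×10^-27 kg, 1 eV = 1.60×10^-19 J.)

E = 2.02×10^6 eV

For a 3D rectangular well E = (h²/8m_n)·Σ n_i²/L_i² = (6.63×10^-34)²/(8·1.67×10^-27) · [1²/(44.0 fm)² + 3²/(44.0 fm)² + 3²/(44.0 fm)²].
Evaluating gives E = 3.229×10^-13 J = 2.02×10^6 eV.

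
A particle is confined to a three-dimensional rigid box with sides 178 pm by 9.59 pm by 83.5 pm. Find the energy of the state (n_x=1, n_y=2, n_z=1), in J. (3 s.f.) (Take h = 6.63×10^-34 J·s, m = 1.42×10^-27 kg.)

E = 1.69×10^-18 J

For a 3D rectangular well E = (h²/8m)·Σ n_i²/L_i² = (6.63×10^-34)²/(8·1.42×10^-27) · [1²/(178 pm)² + 2²/(9.59 pm)² + 1²/(83.5 pm)²].
Evaluating gives E = 1.69×10^-18 J.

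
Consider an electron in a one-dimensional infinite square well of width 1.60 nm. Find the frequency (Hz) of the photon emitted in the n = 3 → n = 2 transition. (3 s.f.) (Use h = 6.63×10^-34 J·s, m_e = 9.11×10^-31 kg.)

f = 1.78×10^14 Hz

E_1 = h²/(8m_eL²) = 2.356×10^-20 J and ΔE = (3² − 2²)E_1 = 1.178×10^-19 J.
f = ΔE/h = 1.178×10^-19/6.63×10^-34 = 1.78×10^14 Hz.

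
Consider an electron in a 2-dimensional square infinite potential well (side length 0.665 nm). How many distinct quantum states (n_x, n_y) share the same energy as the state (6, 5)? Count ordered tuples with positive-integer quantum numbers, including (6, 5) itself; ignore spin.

degeneracy = 2

The level has n_x² + n_y² = 61. The ordered positive-integer solutions are (5, 6), (6, 5).
That gives 2 states.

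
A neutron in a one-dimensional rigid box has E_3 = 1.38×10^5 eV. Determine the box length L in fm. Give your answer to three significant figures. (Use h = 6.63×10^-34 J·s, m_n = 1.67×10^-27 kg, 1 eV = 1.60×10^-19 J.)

L = 116 fm

From E_n = n²h²/(8m_nL²), L = n·h/√(8m_nE_n).
E_3 = 1.38×10^5 eV = 2.208×10^-14 J, so L = 3·6.63×10^-34/√(8·1.67×10^-27·2.208×10^-14) = 1.16×10^-13 m = 116 fm.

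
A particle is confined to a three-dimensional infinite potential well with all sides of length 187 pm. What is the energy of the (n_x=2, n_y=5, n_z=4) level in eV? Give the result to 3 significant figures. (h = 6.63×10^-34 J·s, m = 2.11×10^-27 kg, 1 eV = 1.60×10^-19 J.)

For a 3D rectangular well E = (h²/8m)·Σ n_i²/L_i² = (6.63×10^-34)²/(8·2.11×10^-27) · [2²/(187 pm)² + 5²/(187 pm)² + 4²/(187 pm)²].
Evaluating gives E = 3.351×10^-20 J = 0.209 eV.

E = 0.209 eV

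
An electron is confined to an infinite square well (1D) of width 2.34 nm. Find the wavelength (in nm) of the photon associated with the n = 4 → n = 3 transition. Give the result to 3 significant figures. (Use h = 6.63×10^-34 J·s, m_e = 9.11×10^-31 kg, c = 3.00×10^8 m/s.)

E_1 = h²/(8m_eL²) = 1.102×10^-20 J, so ΔE = (4² − 3²)E_1 = 7.714×10^-20 J.
λ = hc/ΔE = (6.63×10^-34·3.00×10^8)/7.714×10^-20 = 2.58×10^-6 m = 2.58×10^3 nm.

λ = 2.58×10^3 nm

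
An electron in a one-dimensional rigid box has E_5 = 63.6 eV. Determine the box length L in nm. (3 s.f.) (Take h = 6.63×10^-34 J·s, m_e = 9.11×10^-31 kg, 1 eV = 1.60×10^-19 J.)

L = 0.385 nm

From E_n = n²h²/(8m_eL²), L = n·h/√(8m_eE_n).
E_5 = 63.6 eV = 1.018×10^-17 J, so L = 5·6.63×10^-34/√(8·9.11×10^-31·1.018×10^-17) = 3.85×10^-10 m = 0.385 nm.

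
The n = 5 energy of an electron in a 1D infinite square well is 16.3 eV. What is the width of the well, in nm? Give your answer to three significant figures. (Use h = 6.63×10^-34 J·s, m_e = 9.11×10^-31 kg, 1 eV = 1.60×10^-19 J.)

L = 0.760 nm

From E_n = n²h²/(8m_eL²), L = n·h/√(8m_eE_n).
E_5 = 16.3 eV = 2.608×10^-18 J, so L = 5·6.63×10^-34/√(8·9.11×10^-31·2.608×10^-18) = 7.60×10^-10 m = 0.760 nm.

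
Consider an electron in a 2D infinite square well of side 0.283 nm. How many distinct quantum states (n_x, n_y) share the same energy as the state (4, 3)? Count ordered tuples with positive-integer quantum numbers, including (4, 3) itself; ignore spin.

degeneracy = 2

The level has n_x² + n_y² = 25. The ordered positive-integer solutions are (3, 4), (4, 3).
That gives 2 states.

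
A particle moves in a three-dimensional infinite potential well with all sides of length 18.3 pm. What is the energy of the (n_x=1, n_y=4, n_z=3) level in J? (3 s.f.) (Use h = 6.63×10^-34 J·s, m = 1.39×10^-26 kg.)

For a 3D rectangular well E = (h²/8m)·Σ n_i²/L_i² = (6.63×10^-34)²/(8·1.39×10^-26) · [1²/(18.3 pm)² + 4²/(18.3 pm)² + 3²/(18.3 pm)²].
Evaluating gives E = 3.07×10^-19 J.

E = 3.07×10^-19 J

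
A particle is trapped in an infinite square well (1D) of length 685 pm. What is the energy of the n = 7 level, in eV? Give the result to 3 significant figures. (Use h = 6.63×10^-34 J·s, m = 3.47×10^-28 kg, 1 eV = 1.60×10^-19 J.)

For an infinite well E_n = n²h²/(8mL²), so E_1 = h²/(8mL²) = (6.63×10^-34)²/(8·3.47×10^-28·(6.85×10^-10 m)²) = 3.375×10^-22 J.
Then E_7 = 7²·E_1 = 49·3.375×10^-22 J = 1.654×10^-20 J.
Converting, E_7 = 1.654×10^-20 J / (1.60×10^-19 J/eV) = 0.103 eV.

E_7 = 0.103 eV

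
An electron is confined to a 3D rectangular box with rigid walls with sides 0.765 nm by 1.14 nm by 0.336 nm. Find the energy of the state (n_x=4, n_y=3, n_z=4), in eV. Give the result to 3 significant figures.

E = 66.2 eV

For a 3D rectangular well E = (h²/8m_e)·Σ n_i²/L_i² = (6.626×10^-34)²/(8·9.109×10^-31) · [4²/(0.765 nm)² + 3²/(1.14 nm)² + 4²/(0.336 nm)²].
Evaluating gives E = 1.060×10^-17 J = 66.2 eV.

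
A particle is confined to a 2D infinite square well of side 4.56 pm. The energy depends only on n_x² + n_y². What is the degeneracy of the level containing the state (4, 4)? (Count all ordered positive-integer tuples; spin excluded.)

The level has n_x² + n_y² = 32. The ordered positive-integer solutions are (4, 4).
That gives 1 state.

degeneracy = 1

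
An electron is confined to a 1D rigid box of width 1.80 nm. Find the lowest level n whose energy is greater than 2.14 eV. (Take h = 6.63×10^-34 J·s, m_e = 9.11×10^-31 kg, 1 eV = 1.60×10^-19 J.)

n = 5

E_1 = h²/(8m_eL²) = 1.862×10^-20 J = 0.1164 eV.
Need n² > 2.14/0.1164 = 18.38, i.e. n > 4.287.
The smallest integer satisfying this is n = 5.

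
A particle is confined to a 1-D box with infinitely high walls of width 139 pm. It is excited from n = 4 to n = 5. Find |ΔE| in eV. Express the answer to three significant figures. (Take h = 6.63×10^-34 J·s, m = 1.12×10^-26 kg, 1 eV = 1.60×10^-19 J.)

|ΔE| = 0.0143 eV

E_1 = h²/(8mL²) = 2.539×10^-22 J.
|ΔE| = |4² − 5²|·E_1 = 9·2.539×10^-22 J = 2.285×10^-21 J = 0.0143 eV.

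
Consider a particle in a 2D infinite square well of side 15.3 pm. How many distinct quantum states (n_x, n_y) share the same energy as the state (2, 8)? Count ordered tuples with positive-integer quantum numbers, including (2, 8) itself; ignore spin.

The level has n_x² + n_y² = 68. The ordered positive-integer solutions are (2, 8), (8, 2).
That gives 2 states.

degeneracy = 2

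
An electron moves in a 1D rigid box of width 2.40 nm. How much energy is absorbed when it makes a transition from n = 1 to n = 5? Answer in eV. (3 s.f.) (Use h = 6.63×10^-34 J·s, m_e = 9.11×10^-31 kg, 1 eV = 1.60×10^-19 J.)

E_1 = h²/(8m_eL²) = 1.047×10^-20 J.
|ΔE| = |1² − 5²|·E_1 = 24·1.047×10^-20 J = 2.513×10^-19 J = 1.57 eV.

|ΔE| = 1.57 eV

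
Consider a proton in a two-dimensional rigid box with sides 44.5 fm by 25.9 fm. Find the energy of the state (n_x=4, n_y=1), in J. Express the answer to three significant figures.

E = 3.14×10^-13 J

For a 2D rectangular well E = (h²/8m_p)·Σ n_i²/L_i² = (6.626×10^-34)²/(8·1.673×10^-27) · [4²/(44.5 fm)² + 1²/(25.9 fm)²].
Evaluating gives E = 3.14×10^-13 J.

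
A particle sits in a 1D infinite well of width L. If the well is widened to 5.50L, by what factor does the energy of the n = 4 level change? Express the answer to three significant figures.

E_n ∝ 1/L², so the energy scales by 1/5.50² = 0.0331.

0.0331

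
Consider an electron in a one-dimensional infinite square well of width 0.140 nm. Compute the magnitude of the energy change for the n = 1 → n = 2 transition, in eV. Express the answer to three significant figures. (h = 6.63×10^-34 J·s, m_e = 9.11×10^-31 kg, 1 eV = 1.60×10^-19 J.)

E_1 = h²/(8m_eL²) = 3.077×10^-18 J.
|ΔE| = |1² − 2²|·E_1 = 3·3.077×10^-18 J = 9.231×10^-18 J = 57.7 eV.

|ΔE| = 57.7 eV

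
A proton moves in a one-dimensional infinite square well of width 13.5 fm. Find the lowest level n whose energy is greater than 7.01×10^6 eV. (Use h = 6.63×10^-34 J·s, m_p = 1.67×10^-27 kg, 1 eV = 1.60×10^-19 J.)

E_1 = h²/(8m_pL²) = 1.805×10^-13 J = 1.128×10^6 eV.
Need n² > 7.01×10^6/1.128×10^6 = 6.215, i.e. n > 2.493.
The smallest integer satisfying this is n = 3.

n = 3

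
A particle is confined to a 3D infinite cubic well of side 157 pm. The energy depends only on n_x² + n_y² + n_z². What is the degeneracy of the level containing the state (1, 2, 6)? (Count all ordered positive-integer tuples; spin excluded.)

The level has n_x² + n_y² + n_z² = 41. The ordered positive-integer solutions are (1, 2, 6), (1, 6, 2), (2, 1, 6), (2, 6, 1), (3, 4, 4), (4, 3, 4), (4, 4, 3), (6, 1, 2), (6, 2, 1).
That gives 9 states.

degeneracy = 9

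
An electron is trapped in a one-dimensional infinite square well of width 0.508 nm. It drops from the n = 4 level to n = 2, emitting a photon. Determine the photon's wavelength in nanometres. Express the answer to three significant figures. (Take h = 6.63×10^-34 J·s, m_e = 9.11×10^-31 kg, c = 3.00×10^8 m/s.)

λ = 70.9 nm

E_1 = h²/(8m_eL²) = 2.337×10^-19 J, so ΔE = (4² − 2²)E_1 = 2.804×10^-18 J.
λ = hc/ΔE = (6.63×10^-34·3.00×10^8)/2.804×10^-18 = 7.09×10^-8 m = 70.9 nm.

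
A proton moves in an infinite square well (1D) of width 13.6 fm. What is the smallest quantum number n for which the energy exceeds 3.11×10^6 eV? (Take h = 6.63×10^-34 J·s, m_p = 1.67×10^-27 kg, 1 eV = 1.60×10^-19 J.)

E_1 = h²/(8m_pL²) = 1.779×10^-13 J = 1.112×10^6 eV.
Need n² > 3.11×10^6/1.112×10^6 = 2.797, i.e. n > 1.672.
The smallest integer satisfying this is n = 2.

n = 2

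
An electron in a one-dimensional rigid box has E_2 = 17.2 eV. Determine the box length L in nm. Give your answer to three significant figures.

L = 0.296 nm

From E_n = n²h²/(8m_eL²), L = n·h/√(8m_eE_n).
E_2 = 17.2 eV = 2.755×10^-18 J, so L = 2·6.626×10^-34/√(8·9.109×10^-31·2.755×10^-18) = 2.96×10^-10 m = 0.296 nm.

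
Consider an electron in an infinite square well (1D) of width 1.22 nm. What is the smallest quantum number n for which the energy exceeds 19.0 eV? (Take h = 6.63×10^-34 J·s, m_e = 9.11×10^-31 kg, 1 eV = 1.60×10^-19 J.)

E_1 = h²/(8m_eL²) = 4.052×10^-20 J = 0.2533 eV.
Need n² > 19.0/0.2533 = 75.01, i.e. n > 8.661.
The smallest integer satisfying this is n = 9.

n = 9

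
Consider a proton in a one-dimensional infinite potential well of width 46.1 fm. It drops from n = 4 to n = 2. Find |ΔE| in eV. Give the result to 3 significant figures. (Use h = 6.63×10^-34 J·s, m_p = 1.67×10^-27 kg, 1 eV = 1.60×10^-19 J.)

|ΔE| = 1.16×10^6 eV

E_1 = h²/(8m_pL²) = 1.548×10^-14 J.
|ΔE| = |4² − 2²|·E_1 = 12·1.548×10^-14 J = 1.858×10^-13 J = 1.16×10^6 eV.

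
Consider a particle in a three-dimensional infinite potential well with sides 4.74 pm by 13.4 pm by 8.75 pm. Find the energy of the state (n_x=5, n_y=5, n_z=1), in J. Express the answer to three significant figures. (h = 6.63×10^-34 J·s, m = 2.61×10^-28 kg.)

For a 3D rectangular well E = (h²/8m)·Σ n_i²/L_i² = (6.63×10^-34)²/(8·2.61×10^-28) · [5²/(4.74 pm)² + 5²/(13.4 pm)² + 1²/(8.75 pm)²].
Evaluating gives E = 2.66×10^-16 J.

E = 2.66×10^-16 J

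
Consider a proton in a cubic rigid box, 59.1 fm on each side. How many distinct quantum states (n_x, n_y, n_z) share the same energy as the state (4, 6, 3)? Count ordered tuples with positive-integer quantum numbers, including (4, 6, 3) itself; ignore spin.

The level has n_x² + n_y² + n_z² = 61. The ordered positive-integer solutions are (3, 4, 6), (3, 6, 4), (4, 3, 6), (4, 6, 3), (6, 3, 4), (6, 4, 3).
That gives 6 states.

degeneracy = 6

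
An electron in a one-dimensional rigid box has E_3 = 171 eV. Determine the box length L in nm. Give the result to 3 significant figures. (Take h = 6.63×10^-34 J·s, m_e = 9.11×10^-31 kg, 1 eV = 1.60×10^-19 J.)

From E_n = n²h²/(8m_eL²), L = n·h/√(8m_eE_n).
E_3 = 171 eV = 2.736×10^-17 J, so L = 3·6.63×10^-34/√(8·9.11×10^-31·2.736×10^-17) = 1.41×10^-10 m = 0.141 nm.

L = 0.141 nm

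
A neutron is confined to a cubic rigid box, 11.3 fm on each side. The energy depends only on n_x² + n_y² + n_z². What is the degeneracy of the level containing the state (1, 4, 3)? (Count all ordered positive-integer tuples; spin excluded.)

degeneracy = 6

The level has n_x² + n_y² + n_z² = 26. The ordered positive-integer solutions are (1, 3, 4), (1, 4, 3), (3, 1, 4), (3, 4, 1), (4, 1, 3), (4, 3, 1).
That gives 6 states.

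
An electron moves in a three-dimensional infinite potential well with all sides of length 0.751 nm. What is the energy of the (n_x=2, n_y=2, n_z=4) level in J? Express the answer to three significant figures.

For a 3D rectangular well E = (h²/8m_e)·Σ n_i²/L_i² = (6.626×10^-34)²/(8·9.109×10^-31) · [2²/(0.751 nm)² + 2²/(0.751 nm)² + 4²/(0.751 nm)²].
Evaluating gives E = 2.56×10^-18 J.

E = 2.56×10^-18 J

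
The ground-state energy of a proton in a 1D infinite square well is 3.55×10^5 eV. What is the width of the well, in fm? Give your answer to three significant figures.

L = 24.0 fm

From E_n = n²h²/(8m_pL²), L = n·h/√(8m_pE_n).
E_1 = 3.55×10^5 eV = 5.687×10^-14 J, so L = 1·6.626×10^-34/√(8·1.673×10^-27·5.687×10^-14) = 2.40×10^-14 m = 24.0 fm.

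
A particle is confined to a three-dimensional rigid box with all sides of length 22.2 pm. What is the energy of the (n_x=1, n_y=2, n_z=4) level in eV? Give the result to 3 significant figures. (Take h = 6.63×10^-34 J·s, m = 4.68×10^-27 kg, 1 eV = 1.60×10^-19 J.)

For a 3D rectangular well E = (h²/8m)·Σ n_i²/L_i² = (6.63×10^-34)²/(8·4.68×10^-27) · [1²/(22.2 pm)² + 2²/(22.2 pm)² + 4²/(22.2 pm)²].
Evaluating gives E = 5.003×10^-19 J = 3.13 eV.

E = 3.13 eV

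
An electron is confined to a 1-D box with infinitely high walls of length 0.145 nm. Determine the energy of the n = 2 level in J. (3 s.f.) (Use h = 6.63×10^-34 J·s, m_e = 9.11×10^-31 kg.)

E_2 = 1.15×10^-17 J

For an infinite well E_n = n²h²/(8m_eL²), so E_1 = h²/(8m_eL²) = (6.63×10^-34)²/(8·9.11×10^-31·(1.45×10^-10 m)²) = 2.869×10^-18 J.
Then E_2 = 2²·E_1 = 4·2.869×10^-18 J = 1.15×10^-17 J.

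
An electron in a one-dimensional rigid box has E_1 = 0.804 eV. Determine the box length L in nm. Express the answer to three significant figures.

From E_n = n²h²/(8m_eL²), L = n·h/√(8m_eE_n).
E_1 = 0.804 eV = 1.288×10^-19 J, so L = 1·6.626×10^-34/√(8·9.109×10^-31·1.288×10^-19) = 6.84×10^-10 m = 0.684 nm.

L = 0.684 nm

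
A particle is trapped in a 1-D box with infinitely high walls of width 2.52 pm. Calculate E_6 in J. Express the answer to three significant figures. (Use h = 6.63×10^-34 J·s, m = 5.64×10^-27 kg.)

E_6 = 5.52×10^-17 J

For an infinite well E_n = n²h²/(8mL²), so E_1 = h²/(8mL²) = (6.63×10^-34)²/(8·5.64×10^-27·(2.52×10^-12 m)²) = 1.534×10^-18 J.
Then E_6 = 6²·E_1 = 36·1.534×10^-18 J = 5.52×10^-17 J.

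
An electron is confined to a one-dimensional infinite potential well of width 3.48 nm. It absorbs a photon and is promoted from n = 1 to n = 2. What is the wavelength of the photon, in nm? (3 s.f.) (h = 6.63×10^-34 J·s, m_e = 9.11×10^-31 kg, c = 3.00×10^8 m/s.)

E_1 = h²/(8m_eL²) = 4.980×10^-21 J, so ΔE = (2² − 1²)E_1 = 1.494×10^-20 J.
λ = hc/ΔE = (6.63×10^-34·3.00×10^8)/1.494×10^-20 = 1.33×10^-5 m = 1.33×10^4 nm.

λ = 1.33×10^4 nm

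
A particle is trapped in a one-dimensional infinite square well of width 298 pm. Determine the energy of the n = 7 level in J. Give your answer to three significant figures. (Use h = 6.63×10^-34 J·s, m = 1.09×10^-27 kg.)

E_7 = 2.78×10^-20 J

For an infinite well E_n = n²h²/(8mL²), so E_1 = h²/(8mL²) = (6.63×10^-34)²/(8·1.09×10^-27·(2.98×10^-10 m)²) = 5.676×10^-22 J.
Then E_7 = 7²·E_1 = 49·5.676×10^-22 J = 2.78×10^-20 J.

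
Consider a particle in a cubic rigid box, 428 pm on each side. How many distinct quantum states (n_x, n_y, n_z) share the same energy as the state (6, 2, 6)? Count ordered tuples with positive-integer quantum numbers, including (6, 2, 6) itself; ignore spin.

degeneracy = 3

The level has n_x² + n_y² + n_z² = 76. The ordered positive-integer solutions are (2, 6, 6), (6, 2, 6), (6, 6, 2).
That gives 3 states.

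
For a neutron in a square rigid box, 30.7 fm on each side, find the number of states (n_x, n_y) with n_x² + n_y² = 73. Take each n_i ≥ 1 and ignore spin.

degeneracy = 2

The level has n_x² + n_y² = 73. The ordered positive-integer solutions are (3, 8), (8, 3).
That gives 2 states.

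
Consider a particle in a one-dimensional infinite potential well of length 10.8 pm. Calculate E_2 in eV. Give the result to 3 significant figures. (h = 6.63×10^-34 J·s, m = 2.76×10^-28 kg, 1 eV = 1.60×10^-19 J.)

For an infinite well E_n = n²h²/(8mL²), so E_1 = h²/(8mL²) = (6.63×10^-34)²/(8·2.76×10^-28·(1.08×10^-11 m)²) = 1.707×10^-18 J.
Then E_2 = 2²·E_1 = 4·1.707×10^-18 J = 6.828×10^-18 J.
Converting, E_2 = 6.828×10^-18 J / (1.60×10^-19 J/eV) = 42.7 eV.

E_2 = 42.7 eV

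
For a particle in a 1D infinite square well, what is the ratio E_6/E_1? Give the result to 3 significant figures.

36.0

E_n ∝ n², so E_6/E_1 = 6²/1² = 36/1 = 36.0.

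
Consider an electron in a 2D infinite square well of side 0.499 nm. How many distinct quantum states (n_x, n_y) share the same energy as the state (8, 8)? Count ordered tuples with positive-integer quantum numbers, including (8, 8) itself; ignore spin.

The level has n_x² + n_y² = 128. The ordered positive-integer solutions are (8, 8).
That gives 1 state.

degeneracy = 1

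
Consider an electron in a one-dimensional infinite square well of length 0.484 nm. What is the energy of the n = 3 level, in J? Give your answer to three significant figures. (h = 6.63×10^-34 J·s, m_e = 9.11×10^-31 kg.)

For an infinite well E_n = n²h²/(8m_eL²), so E_1 = h²/(8m_eL²) = (6.63×10^-34)²/(8·9.11×10^-31·(4.84×10^-10 m)²) = 2.575×10^-19 J.
Then E_3 = 3²·E_1 = 9·2.575×10^-19 J = 2.32×10^-18 J.

E_3 = 2.32×10^-18 J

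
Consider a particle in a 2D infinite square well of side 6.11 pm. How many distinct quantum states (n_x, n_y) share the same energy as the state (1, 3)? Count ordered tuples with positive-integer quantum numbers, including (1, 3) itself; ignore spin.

The level has n_x² + n_y² = 10. The ordered positive-integer solutions are (1, 3), (3, 1).
That gives 2 states.

degeneracy = 2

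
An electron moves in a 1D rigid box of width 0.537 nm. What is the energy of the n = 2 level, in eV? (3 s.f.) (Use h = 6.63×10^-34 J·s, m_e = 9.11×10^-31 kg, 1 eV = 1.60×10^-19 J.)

For an infinite well E_n = n²h²/(8m_eL²), so E_1 = h²/(8m_eL²) = (6.63×10^-34)²/(8·9.11×10^-31·(5.37×10^-10 m)²) = 2.092×10^-19 J.
Then E_2 = 2²·E_1 = 4·2.092×10^-19 J = 8.368×10^-19 J.
Converting, E_2 = 8.368×10^-19 J / (1.60×10^-19 J/eV) = 5.23 eV.

E_2 = 5.23 eV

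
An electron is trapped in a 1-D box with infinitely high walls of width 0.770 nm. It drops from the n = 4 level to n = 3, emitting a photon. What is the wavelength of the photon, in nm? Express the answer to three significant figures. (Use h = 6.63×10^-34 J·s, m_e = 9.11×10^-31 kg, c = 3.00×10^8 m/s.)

λ = 279 nm

E_1 = h²/(8m_eL²) = 1.017×10^-19 J, so ΔE = (4² − 3²)E_1 = 7.119×10^-19 J.
λ = hc/ΔE = (6.63×10^-34·3.00×10^8)/7.119×10^-19 = 2.79×10^-7 m = 279 nm.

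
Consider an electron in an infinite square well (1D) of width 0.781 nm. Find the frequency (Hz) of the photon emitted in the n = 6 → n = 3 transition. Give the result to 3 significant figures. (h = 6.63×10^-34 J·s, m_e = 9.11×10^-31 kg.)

f = 4.03×10^15 Hz

E_1 = h²/(8m_eL²) = 9.888×10^-20 J and ΔE = (6² − 3²)E_1 = 2.670×10^-18 J.
f = ΔE/h = 2.670×10^-18/6.63×10^-34 = 4.03×10^15 Hz.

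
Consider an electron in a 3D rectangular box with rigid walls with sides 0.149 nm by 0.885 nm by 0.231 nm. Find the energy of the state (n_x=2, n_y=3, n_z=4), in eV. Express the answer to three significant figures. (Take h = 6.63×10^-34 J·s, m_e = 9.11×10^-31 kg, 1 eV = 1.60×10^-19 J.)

For a 3D rectangular well E = (h²/8m_e)·Σ n_i²/L_i² = (6.63×10^-34)²/(8·9.11×10^-31) · [2²/(0.149 nm)² + 3²/(0.885 nm)² + 4²/(0.231 nm)²].
Evaluating gives E = 2.964×10^-17 J = 185 eV.

E = 185 eV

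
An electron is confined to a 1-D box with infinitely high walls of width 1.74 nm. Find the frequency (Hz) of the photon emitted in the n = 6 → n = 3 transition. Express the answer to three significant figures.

E_1 = h²/(8m_eL²) = 1.990×10^-20 J and ΔE = (6² − 3²)E_1 = 5.373×10^-19 J.
f = ΔE/h = 5.373×10^-19/6.626×10^-34 = 8.11×10^14 Hz.

f = 8.11×10^14 Hz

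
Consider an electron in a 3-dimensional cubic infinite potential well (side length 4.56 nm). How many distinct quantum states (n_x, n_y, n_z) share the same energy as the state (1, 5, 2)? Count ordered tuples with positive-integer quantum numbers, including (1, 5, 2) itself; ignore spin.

degeneracy = 6

The level has n_x² + n_y² + n_z² = 30. The ordered positive-integer solutions are (1, 2, 5), (1, 5, 2), (2, 1, 5), (2, 5, 1), (5, 1, 2), (5, 2, 1).
That gives 6 states.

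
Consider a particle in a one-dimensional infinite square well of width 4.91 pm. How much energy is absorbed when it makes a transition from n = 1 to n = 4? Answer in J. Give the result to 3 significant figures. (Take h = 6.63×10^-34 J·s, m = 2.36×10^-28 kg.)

|ΔE| = 1.45×10^-16 J

E_1 = h²/(8mL²) = 9.657×10^-18 J.
|ΔE| = |1² − 4²|·E_1 = 15·9.657×10^-18 J = 1.45×10^-16 J.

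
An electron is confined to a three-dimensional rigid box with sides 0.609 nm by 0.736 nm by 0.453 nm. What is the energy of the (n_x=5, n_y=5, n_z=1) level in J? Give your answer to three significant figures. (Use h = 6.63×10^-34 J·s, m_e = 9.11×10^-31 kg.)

For a 3D rectangular well E = (h²/8m_e)·Σ n_i²/L_i² = (6.63×10^-34)²/(8·9.11×10^-31) · [5²/(0.609 nm)² + 5²/(0.736 nm)² + 1²/(0.453 nm)²].
Evaluating gives E = 7.14×10^-18 J.

E = 7.14×10^-18 J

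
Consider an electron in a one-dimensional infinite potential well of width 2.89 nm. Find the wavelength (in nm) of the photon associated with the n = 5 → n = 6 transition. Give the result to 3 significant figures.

λ = 2.50×10^3 nm

E_1 = h²/(8m_eL²) = 7.214×10^-21 J, so ΔE = (6² − 5²)E_1 = 7.935×10^-20 J.
λ = hc/ΔE = (6.626×10^-34·2.998×10^8)/7.935×10^-20 = 2.50×10^-6 m = 2.50×10^3 nm.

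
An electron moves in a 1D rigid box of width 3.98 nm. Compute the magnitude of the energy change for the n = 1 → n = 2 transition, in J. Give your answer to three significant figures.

E_1 = h²/(8m_eL²) = 3.803×10^-21 J.
|ΔE| = |1² − 2²|·E_1 = 3·3.803×10^-21 J = 1.14×10^-20 J.

|ΔE| = 1.14×10^-20 J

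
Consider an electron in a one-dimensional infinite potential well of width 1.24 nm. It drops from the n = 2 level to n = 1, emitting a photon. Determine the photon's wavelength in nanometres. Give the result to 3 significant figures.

E_1 = h²/(8m_eL²) = 3.918×10^-20 J, so ΔE = (2² − 1²)E_1 = 1.175×10^-19 J.
λ = hc/ΔE = (6.626×10^-34·2.998×10^8)/1.175×10^-19 = 1.69×10^-6 m = 1.69×10^3 nm.

λ = 1.69×10^3 nm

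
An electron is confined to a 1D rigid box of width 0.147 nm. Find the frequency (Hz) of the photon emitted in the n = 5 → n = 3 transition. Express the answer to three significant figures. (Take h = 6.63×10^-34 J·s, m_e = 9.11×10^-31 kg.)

f = 6.74×10^16 Hz

E_1 = h²/(8m_eL²) = 2.791×10^-18 J and ΔE = (5² − 3²)E_1 = 4.466×10^-17 J.
f = ΔE/h = 4.466×10^-17/6.63×10^-34 = 6.74×10^16 Hz.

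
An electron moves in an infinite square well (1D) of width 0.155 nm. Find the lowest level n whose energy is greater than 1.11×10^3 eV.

E_1 = h²/(8m_eL²) = 2.508×10^-18 J = 15.66 eV.
Need n² > 1.11×10^3/15.66 = 70.88, i.e. n > 8.419.
The smallest integer satisfying this is n = 9.

n = 9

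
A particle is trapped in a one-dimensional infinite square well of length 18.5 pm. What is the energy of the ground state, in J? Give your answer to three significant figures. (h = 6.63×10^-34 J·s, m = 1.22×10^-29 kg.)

E_1 = 1.32×10^-17 J

For an infinite well E_n = n²h²/(8mL²), so E_1 = h²/(8mL²) = (6.63×10^-34)²/(8·1.22×10^-29·(1.85×10^-11 m)²) = 1.316×10^-17 J.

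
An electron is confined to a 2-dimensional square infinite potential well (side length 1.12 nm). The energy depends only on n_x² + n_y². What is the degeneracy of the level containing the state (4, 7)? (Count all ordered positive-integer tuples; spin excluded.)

degeneracy = 4

The level has n_x² + n_y² = 65. The ordered positive-integer solutions are (1, 8), (4, 7), (7, 4), (8, 1).
That gives 4 states.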